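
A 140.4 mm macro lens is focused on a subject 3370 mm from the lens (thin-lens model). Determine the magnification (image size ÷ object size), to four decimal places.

0.0435×

Thin lens: 1/f = 1/dₒ + 1/dᵢ → 1/dᵢ = 1/140.4 − 1/3370 = 0.0068258 mm⁻¹, so dᵢ ≈ 146.5036 mm.
Magnification m = dᵢ/dₒ = 146.5036/3370 ≈ 0.04347.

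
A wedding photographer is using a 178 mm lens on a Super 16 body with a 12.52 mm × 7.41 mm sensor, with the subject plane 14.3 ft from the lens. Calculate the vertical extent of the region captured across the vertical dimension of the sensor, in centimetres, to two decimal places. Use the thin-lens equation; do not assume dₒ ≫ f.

17.40 cm

dₒ: 14.3 ft × 304.8 mm/ft = 4358.64 mm.
Similar triangles through the lens centre give W/dₒ = h/dᵢ; with 1/f = 1/dₒ + 1/dᵢ this gives W = h·(dₒ − f)/f.
W = 7.41 mm × (4358.64 − 178) / 178 = 7.41 × 23.4867 ≈ 174.037 mm = 17.4037 cm.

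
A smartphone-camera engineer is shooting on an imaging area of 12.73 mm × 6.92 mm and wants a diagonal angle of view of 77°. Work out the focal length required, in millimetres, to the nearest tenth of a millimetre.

9.1 mm

Sensor diagonal = √(12.73² + 6.92²) = √209.9393 ≈ 14.4893 mm.
From α = 2·arctan(d/2f) we get f = d / (2·tan(α/2)).
With d = 14.4893 mm and α/2 = 38.5°, tan(α/2) ≈ 0.79544, so f ≈ 14.4893 / 1.59087 ≈ 9.1078 mm.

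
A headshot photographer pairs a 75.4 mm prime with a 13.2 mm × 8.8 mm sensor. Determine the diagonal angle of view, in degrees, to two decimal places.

Sensor diagonal = √(13.2² + 8.8²) = √251.6800 ≈ 15.8644 mm.
Angle of view α = 2·arctan(d/2f) with d = 15.8644 mm and f = 75.4 mm.
d/2f = 0.10520; arctan(0.10520) ≈ 6.0055°, so α ≈ 12.0111°.

12.01°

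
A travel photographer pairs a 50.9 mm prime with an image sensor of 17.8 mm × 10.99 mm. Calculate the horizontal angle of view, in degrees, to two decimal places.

Angle of view α = 2·arctan(w/2f) with w = 17.8 mm and f = 50.9 mm.
w/2f = 0.17485; arctan(0.17485) ≈ 9.9181°, so α ≈ 19.8361°.

19.84°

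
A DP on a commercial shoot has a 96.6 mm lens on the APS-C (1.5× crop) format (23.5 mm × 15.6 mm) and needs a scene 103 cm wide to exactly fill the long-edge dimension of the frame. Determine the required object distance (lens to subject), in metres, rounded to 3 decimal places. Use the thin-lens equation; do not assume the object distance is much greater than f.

W: 103 cm = 1030 mm.
Magnification m = w/W = dᵢ/dₒ; combined with 1/f = 1/dₒ + 1/dᵢ this gives dₒ = f·(1 + W/w).
dₒ = 96.6 mm × (1 + 1030/23.5) = 96.6 × 44.8298 ≈ 4330.557 mm = 4.33056 m.

4.331 m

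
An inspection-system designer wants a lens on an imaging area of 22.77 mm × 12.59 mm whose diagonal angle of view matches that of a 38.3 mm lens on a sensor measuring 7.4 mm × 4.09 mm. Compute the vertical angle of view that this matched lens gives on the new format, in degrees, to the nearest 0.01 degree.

6.11°

Sensor diagonal = √(7.4² + 4.09²) = √71.4881 ≈ 8.4551 mm.
Sensor diagonal = √(22.77² + 12.59²) = √676.9810 ≈ 26.0189 mm.
Equal diagonal AOV ⇒ f₂ = f₁ · 26.0189/8.4551 = 38.3 × 3.07731 ≈ 117.8610 mm.
Vertical AOV on the new format = 2·arctan(12.59 / (2 × 117.8610)) = 2·arctan(0.05341) ≈ 6.1146°.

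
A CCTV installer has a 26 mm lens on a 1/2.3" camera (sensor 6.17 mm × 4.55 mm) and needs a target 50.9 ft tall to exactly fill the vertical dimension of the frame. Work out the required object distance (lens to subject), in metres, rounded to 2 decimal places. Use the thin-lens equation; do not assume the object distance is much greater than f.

88.68 m

W: 50.9 ft × 304.8 mm/ft = 15514.32 mm.
Magnification m = h/W = dᵢ/dₒ; combined with 1/f = 1/dₒ + 1/dᵢ this gives dₒ = f·(1 + W/h).
dₒ = 26 mm × (1 + 15514.3/4.55) = 26 × 3410.7406 ≈ 88679.254 mm = 88.6793 m.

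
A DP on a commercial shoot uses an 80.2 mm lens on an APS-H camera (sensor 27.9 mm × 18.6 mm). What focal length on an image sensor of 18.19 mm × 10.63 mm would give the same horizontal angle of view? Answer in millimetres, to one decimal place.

52.3 mm

Equal angle of view means equal width/f ratio, so f₂ = f₁ · (width₂/width₁) = 80.2 × 18.19/27.9.
f₂ = 80.2 × 0.65197 ≈ 52.288 mm.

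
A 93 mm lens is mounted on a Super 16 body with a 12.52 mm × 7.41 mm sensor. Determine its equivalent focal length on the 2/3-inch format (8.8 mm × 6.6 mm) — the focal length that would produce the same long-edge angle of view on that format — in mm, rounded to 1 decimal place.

Equal angle of view means equal width/f ratio, so f₂ = f₁ · (width₂/width₁) = 93 × 8.8/12.52.
f₂ = 93 × 0.70288 ≈ 65.367 mm.

65.4 mm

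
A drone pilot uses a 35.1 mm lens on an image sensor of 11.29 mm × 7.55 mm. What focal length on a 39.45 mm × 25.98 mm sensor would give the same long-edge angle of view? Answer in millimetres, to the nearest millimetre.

123 mm

Equal angle of view means equal width/f ratio, so f₂ = f₁ · (width₂/width₁) = 35.1 × 39.45/11.29.
f₂ = 35.1 × 3.49424 ≈ 122.648 mm.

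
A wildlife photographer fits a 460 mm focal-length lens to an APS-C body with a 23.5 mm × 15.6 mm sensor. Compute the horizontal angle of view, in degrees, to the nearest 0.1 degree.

2.9°

Angle of view α = 2·arctan(w/2f) with w = 23.5 mm and f = 460 mm.
w/2f = 0.02554; arctan(0.02554) ≈ 1.4632°, so α ≈ 2.9264°.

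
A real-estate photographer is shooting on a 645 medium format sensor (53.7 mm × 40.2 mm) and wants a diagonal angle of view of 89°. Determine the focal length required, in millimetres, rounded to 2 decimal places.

Sensor diagonal = √(53.7² + 40.2²) = √4499.7300 ≈ 67.0800 mm.
From α = 2·arctan(d/2f) we get f = d / (2·tan(α/2)).
With d = 67.0800 mm and α/2 = 44.5°, tan(α/2) ≈ 0.98270, so f ≈ 67.0800 / 1.96539 ≈ 34.1306 mm.

34.13 mm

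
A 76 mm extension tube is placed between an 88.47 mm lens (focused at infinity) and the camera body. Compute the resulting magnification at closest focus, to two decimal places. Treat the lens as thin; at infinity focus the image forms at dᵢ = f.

0.86×

The tube moves the image plane from f to f + e, so dᵢ = 88.47 + 76 = 164.47 mm. Focus is achieved when 1/f = 1/dₒ + 1/dᵢ, giving dₒ = 1/(1/f − 1/(f+e)).
Magnification m = dᵢ/dₒ = (f+e)·(1/f − 1/(f+e)) = e/f = 76/88.47 ≈ 0.8590.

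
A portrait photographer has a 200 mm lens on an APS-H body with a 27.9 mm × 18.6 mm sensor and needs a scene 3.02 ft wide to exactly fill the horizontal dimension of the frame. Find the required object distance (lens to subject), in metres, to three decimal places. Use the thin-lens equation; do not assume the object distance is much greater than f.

6.799 m

W: 3.02 ft × 304.8 mm/ft = 920.50 mm.
Magnification m = w/W = dᵢ/dₒ; combined with 1/f = 1/dₒ + 1/dᵢ this gives dₒ = f·(1 + W/w).
dₒ = 200 mm × (1 + 920.496/27.9) = 200 × 33.9927 ≈ 6798.537 mm = 6.79854 m.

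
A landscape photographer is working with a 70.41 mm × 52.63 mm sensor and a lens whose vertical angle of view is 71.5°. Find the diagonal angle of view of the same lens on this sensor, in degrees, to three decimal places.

100.502°

From the vertical AOV: f = 52.63 / (2·tan(35.75°)) = 52.63 / 1.43979 ≈ 36.5538 mm.
Sensor diagonal = √(70.41² + 52.63²) = √7727.4850 ≈ 87.9061 mm.
Diagonal AOV = 2·arctan(87.9061 / (2 × 36.5538)) = 2·arctan(1.20242) ≈ 100.5024°.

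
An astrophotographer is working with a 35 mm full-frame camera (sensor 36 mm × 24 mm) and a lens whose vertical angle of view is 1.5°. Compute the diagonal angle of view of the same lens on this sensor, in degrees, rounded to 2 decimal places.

2.70°

From the vertical AOV: f = 24 / (2·tan(0.75°)) = 24 / 0.02618 ≈ 916.6801 mm.
Sensor diagonal = √(36² + 24²) = √1872.0000 ≈ 43.2666 mm.
Diagonal AOV = 2·arctan(43.2666 / (2 × 916.6801)) = 2·arctan(0.02360) ≈ 2.7038°.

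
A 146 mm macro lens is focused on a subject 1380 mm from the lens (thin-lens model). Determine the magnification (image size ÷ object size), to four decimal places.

Thin lens: 1/f = 1/dₒ + 1/dᵢ → 1/dᵢ = 1/146 − 1/1380 = 0.0061247 mm⁻¹, so dᵢ ≈ 163.2739 mm.
Magnification m = dᵢ/dₒ = 163.2739/1380 ≈ 0.11831.

0.1183×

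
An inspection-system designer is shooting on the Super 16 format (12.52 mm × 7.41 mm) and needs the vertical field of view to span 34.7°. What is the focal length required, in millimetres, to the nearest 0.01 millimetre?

From α = 2·arctan(h/2f) we get f = h / (2·tan(α/2)).
With h = 7.41 mm and α/2 = 17.35°, tan(α/2) ≈ 0.31242, so f ≈ 7.41 / 0.62485 ≈ 11.8589 mm.

11.86 mm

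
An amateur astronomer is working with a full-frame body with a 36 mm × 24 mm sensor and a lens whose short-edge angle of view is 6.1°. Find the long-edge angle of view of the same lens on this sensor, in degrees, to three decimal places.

From the short-edge AOV: f = 24 / (2·tan(3.05°)) = 24 / 0.10657 ≈ 225.2130 mm.
Long-edge AOV = 2·arctan(36 / (2 × 225.2130)) = 2·arctan(0.07992) ≈ 9.1392°.

9.139°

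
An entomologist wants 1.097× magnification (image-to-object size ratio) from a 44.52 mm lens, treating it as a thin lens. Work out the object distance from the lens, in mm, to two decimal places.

With m = dᵢ/dₒ and 1/f = 1/dₒ + 1/dᵢ, substituting dᵢ = m·dₒ gives 1/f = (1 + 1/m)/dₒ, hence dₒ = f·(1 + 1/m).
dₒ = 44.52 × (1 + 1/1.097) = 44.52 × 1.91158 ≈ 85.103 mm.

85.10 mm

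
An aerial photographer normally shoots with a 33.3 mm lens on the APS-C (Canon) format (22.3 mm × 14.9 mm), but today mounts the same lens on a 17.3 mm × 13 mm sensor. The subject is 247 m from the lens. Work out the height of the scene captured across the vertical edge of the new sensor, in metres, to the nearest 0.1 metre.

The focal length stays 33.3 mm; the relevant sensor dimension is now h = 13 mm. Object distance dₒ = 247 m = 247000 mm.
Thin-lens field height W = h·(dₒ − f)/f = 13 × (247000 − 33.3)/33.3 ≈ 96413.426 mm = 96.4134 m.

96.4 m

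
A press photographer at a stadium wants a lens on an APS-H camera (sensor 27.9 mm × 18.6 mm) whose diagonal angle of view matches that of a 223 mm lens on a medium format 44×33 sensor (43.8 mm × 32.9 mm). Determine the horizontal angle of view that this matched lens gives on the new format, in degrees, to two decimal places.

Sensor diagonal = √(43.8² + 32.9²) = √3000.8500 ≈ 54.7800 mm.
Sensor diagonal = √(27.9² + 18.6²) = √1124.3700 ≈ 33.5316 mm.
Equal diagonal AOV ⇒ f₂ = f₁ · 33.5316/54.7800 = 223 × 0.61211 ≈ 136.5015 mm.
Horizontal AOV on the new format = 2·arctan(27.9 / (2 × 136.5015)) = 2·arctan(0.10220) ≈ 11.6704°.

11.67°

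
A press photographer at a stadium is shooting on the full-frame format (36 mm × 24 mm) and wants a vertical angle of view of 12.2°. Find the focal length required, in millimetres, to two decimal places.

112.29 mm

From α = 2·arctan(h/2f) we get f = h / (2·tan(α/2)).
With h = 24 mm and α/2 = 6.1°, tan(α/2) ≈ 0.10687, so f ≈ 24 / 0.21374 ≈ 112.2868 mm.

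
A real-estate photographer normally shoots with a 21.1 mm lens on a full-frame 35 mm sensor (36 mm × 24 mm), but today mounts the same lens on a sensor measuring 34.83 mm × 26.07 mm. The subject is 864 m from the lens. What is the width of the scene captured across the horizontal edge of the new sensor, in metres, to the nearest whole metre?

1426 m

The focal length stays 21.1 mm; the relevant sensor dimension is now w = 34.83 mm. Object distance dₒ = 864 m = 864000 mm.
Thin-lens field width W = w·(dₒ − f)/f = 34.83 × (864000 − 21.1)/21.1 ≈ 1426179.388 mm = 1426.18 m.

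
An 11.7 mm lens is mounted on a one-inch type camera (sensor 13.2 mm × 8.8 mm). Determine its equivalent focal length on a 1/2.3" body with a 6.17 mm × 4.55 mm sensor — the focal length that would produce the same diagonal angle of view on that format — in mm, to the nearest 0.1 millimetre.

5.7 mm

Sensor diagonal = √(13.2² + 8.8²) = √251.6800 ≈ 15.8644 mm.
Sensor diagonal = √(6.17² + 4.55²) = √58.7714 ≈ 7.6663 mm.
Equal angle of view means equal diagonal/f ratio, so f₂ = f₁ · (diagonal₂/diagonal₁) = 11.7 × 7.6663/15.8644.
f₂ = 11.7 × 0.48324 ≈ 5.654 mm.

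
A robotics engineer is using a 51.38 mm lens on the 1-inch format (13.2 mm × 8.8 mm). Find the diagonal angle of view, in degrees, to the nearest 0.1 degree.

17.6°

Sensor diagonal = √(13.2² + 8.8²) = √251.6800 ≈ 15.8644 mm.
Angle of view α = 2·arctan(d/2f) with d = 15.8644 mm and f = 51.38 mm.
d/2f = 0.15438; arctan(0.15438) ≈ 8.7762°, so α ≈ 17.5524°.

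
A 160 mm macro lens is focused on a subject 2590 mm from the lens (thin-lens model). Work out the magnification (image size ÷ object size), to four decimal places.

Thin lens: 1/f = 1/dₒ + 1/dᵢ → 1/dᵢ = 1/160 − 1/2590 = 0.0058639 mm⁻¹, so dᵢ ≈ 170.5350 mm.
Magnification m = dᵢ/dₒ = 170.5350/2590 ≈ 0.06584.

0.0658×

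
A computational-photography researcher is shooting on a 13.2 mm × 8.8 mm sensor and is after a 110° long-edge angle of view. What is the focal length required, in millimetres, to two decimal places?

From α = 2·arctan(w/2f) we get f = w / (2·tan(α/2)).
With w = 13.2 mm and α/2 = 55°, tan(α/2) ≈ 1.42815, so f ≈ 13.2 / 2.85630 ≈ 4.6214 mm.

4.62 mm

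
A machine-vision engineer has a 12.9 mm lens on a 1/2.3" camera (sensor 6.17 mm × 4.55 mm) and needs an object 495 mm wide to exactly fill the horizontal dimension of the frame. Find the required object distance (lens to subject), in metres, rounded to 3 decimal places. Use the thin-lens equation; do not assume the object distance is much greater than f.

1.048 m

Magnification m = w/W = dᵢ/dₒ; combined with 1/f = 1/dₒ + 1/dᵢ this gives dₒ = f·(1 + W/w).
dₒ = 12.9 mm × (1 + 495/6.17) = 12.9 × 81.2269 ≈ 1047.827 mm = 1.04783 m.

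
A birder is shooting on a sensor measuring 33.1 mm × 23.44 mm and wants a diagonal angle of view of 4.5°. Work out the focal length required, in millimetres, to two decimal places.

516.15 mm

Sensor diagonal = √(33.1² + 23.44²) = √1645.0436 ≈ 40.5591 mm.
From α = 2·arctan(d/2f) we get f = d / (2·tan(α/2)).
With d = 40.5591 mm and α/2 = 2.25°, tan(α/2) ≈ 0.03929, so f ≈ 40.5591 / 0.07858 ≈ 516.1495 mm.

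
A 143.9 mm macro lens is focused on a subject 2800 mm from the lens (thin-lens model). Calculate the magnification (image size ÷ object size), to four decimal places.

Thin lens: 1/f = 1/dₒ + 1/dᵢ → 1/dᵢ = 1/143.9 − 1/2800 = 0.0065921 mm⁻¹, so dᵢ ≈ 151.6961 mm.
Magnification m = dᵢ/dₒ = 151.6961/2800 ≈ 0.05418.

0.0542×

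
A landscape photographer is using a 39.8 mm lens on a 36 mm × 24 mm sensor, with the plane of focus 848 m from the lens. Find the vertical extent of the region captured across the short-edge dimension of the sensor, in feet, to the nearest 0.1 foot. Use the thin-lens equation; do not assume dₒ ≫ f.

1677.6 ft

dₒ: 848 m = 848000 mm.
Similar triangles through the lens centre give W/dₒ = h/dᵢ; with 1/f = 1/dₒ + 1/dᵢ this gives W = h·(dₒ − f)/f.
W = 24 mm × (848000 − 39.8) / 39.8 = 24 × 21305.5327 ≈ 511332.784 mm = 511332.784/304.8 ft = 1677.6 ft.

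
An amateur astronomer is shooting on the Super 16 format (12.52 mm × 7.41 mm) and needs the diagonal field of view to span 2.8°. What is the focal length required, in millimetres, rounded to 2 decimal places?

297.64 mm

Sensor diagonal = √(12.52² + 7.41²) = √211.6585 ≈ 14.5485 mm.
From α = 2·arctan(d/2f) we get f = d / (2·tan(α/2)).
With d = 14.5485 mm and α/2 = 1.4°, tan(α/2) ≈ 0.02444, so f ≈ 14.5485 / 0.04888 ≈ 297.6432 mm.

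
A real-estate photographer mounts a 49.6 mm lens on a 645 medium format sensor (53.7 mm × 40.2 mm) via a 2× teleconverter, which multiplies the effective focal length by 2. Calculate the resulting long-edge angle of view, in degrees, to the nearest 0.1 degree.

Effective focal length f = 49.6 × 2 = 99.2 mm.
α = 2·arctan(53.7 / (2 × 99.2)) = 2·arctan(0.27067) ≈ 30.2902°.

30.3°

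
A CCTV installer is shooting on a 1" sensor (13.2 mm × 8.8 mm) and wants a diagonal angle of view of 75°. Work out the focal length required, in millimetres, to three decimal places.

Sensor diagonal = √(13.2² + 8.8²) = √251.6800 ≈ 15.8644 mm.
From α = 2·arctan(d/2f) we get f = d / (2·tan(α/2)).
With d = 15.8644 mm and α/2 = 37.5°, tan(α/2) ≈ 0.76733, so f ≈ 15.8644 / 1.53465 ≈ 10.3375 mm.

10.337 mm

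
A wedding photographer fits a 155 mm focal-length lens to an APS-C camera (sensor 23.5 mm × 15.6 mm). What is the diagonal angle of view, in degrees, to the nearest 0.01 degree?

Sensor diagonal = √(23.5² + 15.6²) = √795.6100 ≈ 28.2066 mm.
Angle of view α = 2·arctan(d/2f) with d = 28.2066 mm and f = 155 mm.
d/2f = 0.09099; arctan(0.09099) ≈ 5.1990°, so α ≈ 10.3979°.

10.40°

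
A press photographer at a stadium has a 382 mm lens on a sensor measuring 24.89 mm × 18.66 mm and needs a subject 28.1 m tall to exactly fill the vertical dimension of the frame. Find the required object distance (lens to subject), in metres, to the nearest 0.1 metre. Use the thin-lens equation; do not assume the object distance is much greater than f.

W: 28.1 m = 28100 mm.
Magnification m = h/W = dᵢ/dₒ; combined with 1/f = 1/dₒ + 1/dᵢ this gives dₒ = f·(1 + W/h).
dₒ = 382 mm × (1 + 28100/18.66) = 382 × 1506.8950 ≈ 575633.876 mm = 575.634 m.

575.6 m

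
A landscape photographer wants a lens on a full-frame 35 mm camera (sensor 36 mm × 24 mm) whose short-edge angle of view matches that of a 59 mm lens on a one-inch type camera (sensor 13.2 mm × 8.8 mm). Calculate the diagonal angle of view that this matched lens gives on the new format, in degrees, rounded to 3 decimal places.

15.314°

Equal short-edge AOV ⇒ f₂ = f₁ · 24/8.8 = 59 × 2.72727 ≈ 160.9091 mm.
Sensor diagonal = √(36² + 24²) = √1872.0000 ≈ 43.2666 mm.
Diagonal AOV on the new format = 2·arctan(43.2666 / (2 × 160.9091)) = 2·arctan(0.13444) ≈ 15.3144°.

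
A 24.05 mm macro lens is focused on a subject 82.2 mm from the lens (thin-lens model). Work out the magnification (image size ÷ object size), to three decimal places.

Thin lens: 1/f = 1/dₒ + 1/dᵢ → 1/dᵢ = 1/24.05 − 1/82.2 = 0.0294146 mm⁻¹, so dᵢ ≈ 33.9967 mm.
Magnification m = dᵢ/dₒ = 33.9967/82.2 ≈ 0.41359.

0.414×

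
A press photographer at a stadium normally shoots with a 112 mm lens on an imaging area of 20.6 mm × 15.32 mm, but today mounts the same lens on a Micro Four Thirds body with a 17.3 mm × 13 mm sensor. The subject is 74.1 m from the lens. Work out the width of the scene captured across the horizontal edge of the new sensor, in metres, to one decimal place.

11.4 m

The focal length stays 112 mm; the relevant sensor dimension is now w = 17.3 mm. Object distance dₒ = 74.1 m = 74100 mm.
Thin-lens field width W = w·(dₒ − f)/f = 17.3 × (74100 − 112)/112 ≈ 11428.504 mm = 11.4285 m.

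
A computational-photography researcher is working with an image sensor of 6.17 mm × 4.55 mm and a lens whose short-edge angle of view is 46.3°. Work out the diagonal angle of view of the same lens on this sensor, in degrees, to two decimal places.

71.54°

From the short-edge AOV: f = 4.55 / (2·tan(23.15°)) = 4.55 / 0.85514 ≈ 5.3208 mm.
Sensor diagonal = √(6.17² + 4.55²) = √58.7714 ≈ 7.6663 mm.
Diagonal AOV = 2·arctan(7.6663 / (2 × 5.3208)) = 2·arctan(0.72041) ≈ 71.5383°.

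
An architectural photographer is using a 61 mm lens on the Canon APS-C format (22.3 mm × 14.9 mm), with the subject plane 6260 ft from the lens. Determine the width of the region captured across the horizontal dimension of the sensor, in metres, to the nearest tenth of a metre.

dₒ: 6260 ft × 304.8 mm/ft = 1908047.94 mm.
Similar triangles through the lens centre give W/dₒ = w/dᵢ; with 1/f = 1/dₒ + 1/dᵢ this gives W = w·(dₒ − f)/f.
W = 22.3 mm × (1.90805e+06 − 61) / 61 = 22.3 × 31278.4744 ≈ 697509.979 mm = 697.51 m.

697.5 m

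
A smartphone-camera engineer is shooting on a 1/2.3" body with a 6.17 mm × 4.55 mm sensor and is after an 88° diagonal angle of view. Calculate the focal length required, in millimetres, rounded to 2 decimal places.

3.97 mm

Sensor diagonal = √(6.17² + 4.55²) = √58.7714 ≈ 7.6663 mm.
From α = 2·arctan(d/2f) we get f = d / (2·tan(α/2)).
With d = 7.6663 mm and α/2 = 44°, tan(α/2) ≈ 0.96569, so f ≈ 7.6663 / 1.93138 ≈ 3.9693 mm.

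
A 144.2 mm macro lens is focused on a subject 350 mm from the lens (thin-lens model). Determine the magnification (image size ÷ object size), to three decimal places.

Thin lens: 1/f = 1/dₒ + 1/dᵢ → 1/dᵢ = 1/144.2 − 1/350 = 0.0040777 mm⁻¹, so dᵢ ≈ 245.2381 mm.
Magnification m = dᵢ/dₒ = 245.2381/350 ≈ 0.70068.

0.701×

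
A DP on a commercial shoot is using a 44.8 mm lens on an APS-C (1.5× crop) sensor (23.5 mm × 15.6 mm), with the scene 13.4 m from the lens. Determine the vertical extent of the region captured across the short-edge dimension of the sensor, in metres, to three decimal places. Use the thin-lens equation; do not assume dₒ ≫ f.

dₒ: 13.4 m = 13400 mm.
Similar triangles through the lens centre give W/dₒ = h/dᵢ; with 1/f = 1/dₒ + 1/dᵢ this gives W = h·(dₒ − f)/f.
W = 15.6 mm × (13400 − 44.8) / 44.8 = 15.6 × 298.1071 ≈ 4650.471 mm = 4.65047 m.

4.650 m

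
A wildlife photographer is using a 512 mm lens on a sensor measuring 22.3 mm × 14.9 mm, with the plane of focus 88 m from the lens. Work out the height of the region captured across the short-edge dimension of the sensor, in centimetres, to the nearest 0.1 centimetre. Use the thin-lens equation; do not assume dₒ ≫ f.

254.6 cm

dₒ: 88 m = 88000 mm.
Similar triangles through the lens centre give W/dₒ = h/dᵢ; with 1/f = 1/dₒ + 1/dᵢ this gives W = h·(dₒ − f)/f.
W = 14.9 mm × (88000 − 512) / 512 = 14.9 × 170.8750 ≈ 2546.037 mm = 254.604 cm.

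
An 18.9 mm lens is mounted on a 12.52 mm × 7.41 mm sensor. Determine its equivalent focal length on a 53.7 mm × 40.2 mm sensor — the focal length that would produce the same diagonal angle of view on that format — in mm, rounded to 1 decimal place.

87.1 mm

Sensor diagonal = √(12.52² + 7.41²) = √211.6585 ≈ 14.5485 mm.
Sensor diagonal = √(53.7² + 40.2²) = √4499.7300 ≈ 67.0800 mm.
Equal angle of view means equal diagonal/f ratio, so f₂ = f₁ · (diagonal₂/diagonal₁) = 18.9 × 67.0800/14.5485.
f₂ = 18.9 × 4.61079 ≈ 87.144 mm.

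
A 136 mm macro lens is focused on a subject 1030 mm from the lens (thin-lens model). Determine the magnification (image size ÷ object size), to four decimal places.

Thin lens: 1/f = 1/dₒ + 1/dᵢ → 1/dᵢ = 1/136 − 1/1030 = 0.0063821 mm⁻¹, so dᵢ ≈ 156.6890 mm.
Magnification m = dᵢ/dₒ = 156.6890/1030 ≈ 0.15213.

0.1521×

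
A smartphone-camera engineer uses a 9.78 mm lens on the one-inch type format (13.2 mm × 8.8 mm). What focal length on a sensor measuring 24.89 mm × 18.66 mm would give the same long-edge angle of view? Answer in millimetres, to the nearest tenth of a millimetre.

Equal angle of view means equal width/f ratio, so f₂ = f₁ · (width₂/width₁) = 9.78 × 24.89/13.2.
f₂ = 9.78 × 1.88561 ≈ 18.441 mm.

18.4 mm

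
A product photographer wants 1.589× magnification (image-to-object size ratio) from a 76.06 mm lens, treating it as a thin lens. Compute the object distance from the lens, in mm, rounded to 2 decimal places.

123.93 mm

With m = dᵢ/dₒ and 1/f = 1/dₒ + 1/dᵢ, substituting dᵢ = m·dₒ gives 1/f = (1 + 1/m)/dₒ, hence dₒ = f·(1 + 1/m).
dₒ = 76.06 × (1 + 1/1.589) = 76.06 × 1.62933 ≈ 123.927 mm.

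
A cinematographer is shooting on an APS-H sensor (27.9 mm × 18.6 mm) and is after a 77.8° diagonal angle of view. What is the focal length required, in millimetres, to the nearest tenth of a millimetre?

Sensor diagonal = √(27.9² + 18.6²) = √1124.3700 ≈ 33.5316 mm.
From α = 2·arctan(d/2f) we get f = d / (2·tan(α/2)).
With d = 33.5316 mm and α/2 = 38.9°, tan(α/2) ≈ 0.80690, so f ≈ 33.5316 / 1.61380 ≈ 20.7781 mm.

20.8 mm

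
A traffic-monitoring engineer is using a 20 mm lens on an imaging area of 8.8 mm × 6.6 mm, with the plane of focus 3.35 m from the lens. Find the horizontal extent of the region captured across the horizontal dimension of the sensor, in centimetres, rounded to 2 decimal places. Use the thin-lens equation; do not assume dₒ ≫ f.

146.52 cm

dₒ: 3.35 m = 3350 mm.
Similar triangles through the lens centre give W/dₒ = w/dᵢ; with 1/f = 1/dₒ + 1/dᵢ this gives W = w·(dₒ − f)/f.
W = 8.8 mm × (3350 − 20) / 20 = 8.8 × 166.5000 ≈ 1465.200 mm = 146.52 cm.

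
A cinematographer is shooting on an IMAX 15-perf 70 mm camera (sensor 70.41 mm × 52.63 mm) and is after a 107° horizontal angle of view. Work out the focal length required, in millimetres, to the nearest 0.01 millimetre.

26.05 mm

From α = 2·arctan(w/2f) we get f = w / (2·tan(α/2)).
With w = 70.41 mm and α/2 = 53.5°, tan(α/2) ≈ 1.35142, so f ≈ 70.41 / 2.70284 ≈ 26.0503 mm.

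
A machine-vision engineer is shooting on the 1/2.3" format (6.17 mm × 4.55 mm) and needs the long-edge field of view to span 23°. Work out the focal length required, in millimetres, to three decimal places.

15.163 mm

From α = 2·arctan(w/2f) we get f = w / (2·tan(α/2)).
With w = 6.17 mm and α/2 = 11.5°, tan(α/2) ≈ 0.20345, so f ≈ 6.17 / 0.40690 ≈ 15.1633 mm.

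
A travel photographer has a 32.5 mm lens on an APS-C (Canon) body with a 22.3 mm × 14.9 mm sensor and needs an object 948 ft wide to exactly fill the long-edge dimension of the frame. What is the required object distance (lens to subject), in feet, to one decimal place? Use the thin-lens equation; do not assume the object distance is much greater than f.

W: 948 ft × 304.8 mm/ft = 288950.39 mm.
Magnification m = w/W = dᵢ/dₒ; combined with 1/f = 1/dₒ + 1/dᵢ this gives dₒ = f·(1 + W/w).
dₒ = 32.5 mm × (1 + 288950/22.3) = 32.5 × 12958.4166 ≈ 421148.540 mm = 421148.540/304.8 ft = 1381.72 ft.

1381.7 ft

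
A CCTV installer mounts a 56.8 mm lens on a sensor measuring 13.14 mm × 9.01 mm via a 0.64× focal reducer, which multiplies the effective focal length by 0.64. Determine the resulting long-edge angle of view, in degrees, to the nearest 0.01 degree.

20.49°

Effective focal length f = 56.8 × 0.64 = 36.352 mm.
α = 2·arctan(13.14 / (2 × 36.352)) = 2·arctan(0.18073) ≈ 20.4893°.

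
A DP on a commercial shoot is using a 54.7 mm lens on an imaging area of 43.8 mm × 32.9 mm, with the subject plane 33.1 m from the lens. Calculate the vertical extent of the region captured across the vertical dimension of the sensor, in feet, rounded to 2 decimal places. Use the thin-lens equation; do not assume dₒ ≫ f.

65.21 ft

dₒ: 33.1 m = 33100 mm.
Similar triangles through the lens centre give W/dₒ = h/dᵢ; with 1/f = 1/dₒ + 1/dᵢ this gives W = h·(dₒ − f)/f.
W = 32.9 mm × (33100 − 54.7) / 54.7 = 32.9 × 604.1188 ≈ 19875.510 mm = 19875.510/304.8 ft = 65.2084 ft.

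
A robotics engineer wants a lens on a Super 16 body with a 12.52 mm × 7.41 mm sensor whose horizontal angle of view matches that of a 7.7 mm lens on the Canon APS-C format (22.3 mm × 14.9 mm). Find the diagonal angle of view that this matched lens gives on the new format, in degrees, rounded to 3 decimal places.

118.554°

Equal horizontal AOV ⇒ f₂ = f₁ · 12.52/22.3 = 7.7 × 0.56143 ≈ 4.3230 mm.
Sensor diagonal = √(12.52² + 7.41²) = √211.6585 ≈ 14.5485 mm.
Diagonal AOV on the new format = 2·arctan(14.5485 / (2 × 4.3230)) = 2·arctan(1.68267) ≈ 118.5544°.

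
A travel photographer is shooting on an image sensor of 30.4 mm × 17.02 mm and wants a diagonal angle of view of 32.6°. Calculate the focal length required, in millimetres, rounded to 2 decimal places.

Sensor diagonal = √(30.4² + 17.02²) = √1213.8404 ≈ 34.8402 mm.
From α = 2·arctan(d/2f) we get f = d / (2·tan(α/2)).
With d = 34.8402 mm and α/2 = 16.3°, tan(α/2) ≈ 0.29242, so f ≈ 34.8402 / 0.58484 ≈ 59.5721 mm.

59.57 mm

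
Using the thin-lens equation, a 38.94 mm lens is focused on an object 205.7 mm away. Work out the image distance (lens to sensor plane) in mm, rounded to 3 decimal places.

1/dᵢ = 1/f − 1/dₒ = 1/38.94 − 1/205.7 = 0.0208191 mm⁻¹.
dᵢ = 1/0.0208191 ≈ 48.0328 mm.

48.033 mm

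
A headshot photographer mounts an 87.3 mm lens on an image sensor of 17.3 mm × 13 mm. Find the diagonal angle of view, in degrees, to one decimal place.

Sensor diagonal = √(17.3² + 13²) = √468.2900 ≈ 21.6400 mm.
Angle of view α = 2·arctan(d/2f) with d = 21.6400 mm and f = 87.3 mm.
d/2f = 0.12394; arctan(0.12394) ≈ 7.0652°, so α ≈ 14.1305°.

14.1°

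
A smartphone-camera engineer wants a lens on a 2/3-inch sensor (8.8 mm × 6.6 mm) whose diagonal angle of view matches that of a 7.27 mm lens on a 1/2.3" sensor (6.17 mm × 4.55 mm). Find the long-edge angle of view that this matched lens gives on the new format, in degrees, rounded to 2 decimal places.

Sensor diagonal = √(6.17² + 4.55²) = √58.7714 ≈ 7.6663 mm.
Sensor diagonal = √(8.8² + 6.6²) = √121.0000 ≈ 11.0000 mm.
Equal diagonal AOV ⇒ f₂ = f₁ · 11.0000/7.6663 = 7.27 × 1.43486 ≈ 10.4314 mm.
Long-edge AOV on the new format = 2·arctan(8.8 / (2 × 10.4314)) = 2·arctan(0.42180) ≈ 45.7402°.

45.74°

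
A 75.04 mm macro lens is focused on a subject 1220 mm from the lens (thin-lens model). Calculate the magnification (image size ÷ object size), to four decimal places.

Thin lens: 1/f = 1/dₒ + 1/dᵢ → 1/dᵢ = 1/75.04 − 1/1220 = 0.0125066 mm⁻¹, so dᵢ ≈ 79.9581 mm.
Magnification m = dᵢ/dₒ = 79.9581/1220 ≈ 0.06554.

0.0655×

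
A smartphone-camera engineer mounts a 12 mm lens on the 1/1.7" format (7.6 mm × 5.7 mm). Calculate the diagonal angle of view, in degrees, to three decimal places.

Sensor diagonal = √(7.6² + 5.7²) = √90.2500 ≈ 9.5000 mm.
Angle of view α = 2·arctan(d/2f) with d = 9.5000 mm and f = 12 mm.
d/2f = 0.39583; arctan(0.39583) ≈ 21.5953°, so α ≈ 43.1906°.

43.191°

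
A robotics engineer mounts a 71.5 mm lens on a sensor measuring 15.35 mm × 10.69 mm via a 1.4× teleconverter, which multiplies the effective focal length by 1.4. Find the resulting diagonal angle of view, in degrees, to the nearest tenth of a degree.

10.7°

Effective focal length f = 71.5 × 1.4 = 100.1 mm.
Sensor diagonal = √(15.35² + 10.69²) = √349.8986 ≈ 18.7056 mm.
α = 2·arctan(18.706 / (2 × 100.1)) = 2·arctan(0.09343) ≈ 10.6758°.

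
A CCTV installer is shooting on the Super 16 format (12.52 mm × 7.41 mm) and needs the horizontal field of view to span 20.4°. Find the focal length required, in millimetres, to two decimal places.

34.79 mm

From α = 2·arctan(w/2f) we get f = w / (2·tan(α/2)).
With w = 12.52 mm and α/2 = 10.2°, tan(α/2) ≈ 0.17993, so f ≈ 12.52 / 0.35986 ≈ 34.7916 mm.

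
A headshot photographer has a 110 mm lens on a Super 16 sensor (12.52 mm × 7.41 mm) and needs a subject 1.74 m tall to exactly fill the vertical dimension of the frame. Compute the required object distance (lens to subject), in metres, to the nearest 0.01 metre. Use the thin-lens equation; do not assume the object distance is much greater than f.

W: 1.74 m = 1740 mm.
Magnification m = h/W = dᵢ/dₒ; combined with 1/f = 1/dₒ + 1/dᵢ this gives dₒ = f·(1 + W/h).
dₒ = 110 mm × (1 + 1740/7.41) = 110 × 235.8178 ≈ 25939.960 mm = 25.94 m.

25.94 m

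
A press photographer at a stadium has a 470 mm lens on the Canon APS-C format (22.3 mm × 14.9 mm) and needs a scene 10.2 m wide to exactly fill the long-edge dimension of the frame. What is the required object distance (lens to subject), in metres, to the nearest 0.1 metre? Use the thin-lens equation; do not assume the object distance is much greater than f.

215.4 m

W: 10.2 m = 10200 mm.
Magnification m = w/W = dᵢ/dₒ; combined with 1/f = 1/dₒ + 1/dᵢ this gives dₒ = f·(1 + W/w).
dₒ = 470 mm × (1 + 10200/22.3) = 470 × 458.3991 ≈ 215447.578 mm = 215.448 m.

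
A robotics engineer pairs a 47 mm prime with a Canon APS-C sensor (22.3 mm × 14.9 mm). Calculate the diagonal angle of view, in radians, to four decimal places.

Sensor diagonal = √(22.3² + 14.9²) = √719.3000 ≈ 26.8198 mm.
Angle of view α = 2·arctan(d/2f) with d = 26.8198 mm and f = 47 mm.
d/2f = 0.28532; arctan(0.28532) ≈ 0.2779 rad, so α ≈ 0.5559 rad.

0.5559 rad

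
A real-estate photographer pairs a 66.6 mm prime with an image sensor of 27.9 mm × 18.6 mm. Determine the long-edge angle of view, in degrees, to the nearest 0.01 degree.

Angle of view α = 2·arctan(w/2f) with w = 27.9 mm and f = 66.6 mm.
w/2f = 0.20946; arctan(0.20946) ≈ 11.8301°, so α ≈ 23.6602°.

23.66°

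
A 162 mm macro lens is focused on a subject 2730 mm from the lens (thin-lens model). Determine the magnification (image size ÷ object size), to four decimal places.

Thin lens: 1/f = 1/dₒ + 1/dᵢ → 1/dᵢ = 1/162 − 1/2730 = 0.0058065 mm⁻¹, so dᵢ ≈ 172.2196 mm.
Magnification m = dᵢ/dₒ = 172.2196/2730 ≈ 0.06308.

0.0631×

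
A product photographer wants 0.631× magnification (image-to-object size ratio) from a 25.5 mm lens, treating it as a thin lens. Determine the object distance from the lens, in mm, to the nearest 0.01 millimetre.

With m = dᵢ/dₒ and 1/f = 1/dₒ + 1/dᵢ, substituting dᵢ = m·dₒ gives 1/f = (1 + 1/m)/dₒ, hence dₒ = f·(1 + 1/m).
dₒ = 25.5 × (1 + 1/0.631) = 25.5 × 2.58479 ≈ 65.912 mm.

65.91 mm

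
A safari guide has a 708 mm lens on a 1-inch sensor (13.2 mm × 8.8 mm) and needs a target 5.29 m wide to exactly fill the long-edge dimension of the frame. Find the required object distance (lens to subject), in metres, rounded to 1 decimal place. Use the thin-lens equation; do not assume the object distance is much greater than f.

W: 5.29 m = 5290 mm.
Magnification m = w/W = dᵢ/dₒ; combined with 1/f = 1/dₒ + 1/dᵢ this gives dₒ = f·(1 + W/w).
dₒ = 708 mm × (1 + 5290/13.2) = 708 × 401.7576 ≈ 284444.364 mm = 284.444 m.

284.4 m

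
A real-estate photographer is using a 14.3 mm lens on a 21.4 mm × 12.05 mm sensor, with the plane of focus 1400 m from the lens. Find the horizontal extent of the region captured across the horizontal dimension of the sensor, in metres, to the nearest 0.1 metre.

2095.1 m

dₒ: 1400 m = 1.4e+06 mm.
Similar triangles through the lens centre give W/dₒ = w/dᵢ; with 1/f = 1/dₒ + 1/dᵢ this gives W = w·(dₒ − f)/f.
W = 21.4 mm × (1.4e+06 − 14.3) / 14.3 = 21.4 × 97901.0979 ≈ 2095083.495 mm = 2095.08 m.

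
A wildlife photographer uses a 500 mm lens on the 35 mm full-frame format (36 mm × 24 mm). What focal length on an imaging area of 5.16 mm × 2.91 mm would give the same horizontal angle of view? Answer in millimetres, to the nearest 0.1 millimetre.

Equal angle of view means equal width/f ratio, so f₂ = f₁ · (width₂/width₁) = 500 × 5.16/36.
f₂ = 500 × 0.14333 ≈ 71.667 mm.

71.7 mm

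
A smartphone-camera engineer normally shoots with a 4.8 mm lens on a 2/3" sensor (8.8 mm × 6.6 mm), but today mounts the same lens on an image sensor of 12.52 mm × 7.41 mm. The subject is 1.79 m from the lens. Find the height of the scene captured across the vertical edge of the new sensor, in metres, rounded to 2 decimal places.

The focal length stays 4.8 mm; the relevant sensor dimension is now h = 7.41 mm. Object distance dₒ = 1.79 m = 1790 mm.
Thin-lens field height W = h·(dₒ − f)/f = 7.41 × (1790 − 4.8)/4.8 ≈ 2755.903 mm = 2.7559 m.

2.76 m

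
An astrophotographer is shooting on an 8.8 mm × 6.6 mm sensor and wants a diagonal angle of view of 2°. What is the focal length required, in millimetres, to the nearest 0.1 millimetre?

Sensor diagonal = √(8.8² + 6.6²) = √121.0000 ≈ 11.0000 mm.
From α = 2·arctan(d/2f) we get f = d / (2·tan(α/2)).
With d = 11.0000 mm and α/2 = 1°, tan(α/2) ≈ 0.01746, so f ≈ 11.0000 / 0.03491 ≈ 315.0948 mm.

315.1 mm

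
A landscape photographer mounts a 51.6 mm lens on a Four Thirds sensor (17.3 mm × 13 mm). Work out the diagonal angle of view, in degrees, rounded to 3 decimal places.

23.686°

Sensor diagonal = √(17.3² + 13²) = √468.2900 ≈ 21.6400 mm.
Angle of view α = 2·arctan(d/2f) with d = 21.6400 mm and f = 51.6 mm.
d/2f = 0.20969; arctan(0.20969) ≈ 11.8428°, so α ≈ 23.6855°.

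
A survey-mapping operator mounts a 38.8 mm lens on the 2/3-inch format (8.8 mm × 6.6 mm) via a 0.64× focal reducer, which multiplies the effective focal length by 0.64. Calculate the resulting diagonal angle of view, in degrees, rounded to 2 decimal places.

Effective focal length f = 38.8 × 0.64 = 24.832 mm.
Sensor diagonal = √(8.8² + 6.6²) = √121.0000 ≈ 11.0000 mm.
α = 2·arctan(11.000 / (2 × 24.832)) = 2·arctan(0.22149) ≈ 24.9775°.

24.98°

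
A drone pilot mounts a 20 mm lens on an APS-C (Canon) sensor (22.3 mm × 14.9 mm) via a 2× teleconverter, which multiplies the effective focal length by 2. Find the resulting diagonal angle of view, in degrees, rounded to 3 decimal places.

37.067°

Effective focal length f = 20 × 2 = 40 mm.
Sensor diagonal = √(22.3² + 14.9²) = √719.3000 ≈ 26.8198 mm.
α = 2·arctan(26.820 / (2 × 40)) = 2·arctan(0.33525) ≈ 37.0672°.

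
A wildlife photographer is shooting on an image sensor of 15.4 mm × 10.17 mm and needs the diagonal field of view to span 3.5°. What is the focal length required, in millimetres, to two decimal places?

302.02 mm

Sensor diagonal = √(15.4² + 10.17²) = √340.5889 ≈ 18.4551 mm.
From α = 2·arctan(d/2f) we get f = d / (2·tan(α/2)).
With d = 18.4551 mm and α/2 = 1.75°, tan(α/2) ≈ 0.03055, so f ≈ 18.4551 / 0.06111 ≈ 302.0193 mm.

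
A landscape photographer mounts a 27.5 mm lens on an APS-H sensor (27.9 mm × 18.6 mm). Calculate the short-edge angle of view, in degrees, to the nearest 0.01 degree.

Angle of view α = 2·arctan(h/2f) with h = 18.6 mm and f = 27.5 mm.
h/2f = 0.33818; arctan(0.33818) ≈ 18.6846°, so α ≈ 37.3692°.

37.37°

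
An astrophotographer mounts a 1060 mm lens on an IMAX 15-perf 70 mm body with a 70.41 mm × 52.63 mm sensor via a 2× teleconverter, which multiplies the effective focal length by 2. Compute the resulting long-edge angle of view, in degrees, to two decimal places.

1.90°

Effective focal length f = 1060 × 2 = 2120 mm.
α = 2·arctan(70.41 / (2 × 2120)) = 2·arctan(0.01661) ≈ 1.9027°.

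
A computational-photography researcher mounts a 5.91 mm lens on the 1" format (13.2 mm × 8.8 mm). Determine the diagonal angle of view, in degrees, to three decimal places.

106.623°

Sensor diagonal = √(13.2² + 8.8²) = √251.6800 ≈ 15.8644 mm.
Angle of view α = 2·arctan(d/2f) with d = 15.8644 mm and f = 5.91 mm.
d/2f = 1.34217; arctan(1.34217) ≈ 53.3116°, so α ≈ 106.6231°.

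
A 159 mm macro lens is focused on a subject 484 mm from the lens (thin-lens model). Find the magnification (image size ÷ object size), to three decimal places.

0.489×

Thin lens: 1/f = 1/dₒ + 1/dᵢ → 1/dᵢ = 1/159 − 1/484 = 0.0042232 mm⁻¹, so dᵢ ≈ 236.7877 mm.
Magnification m = dᵢ/dₒ = 236.7877/484 ≈ 0.48923.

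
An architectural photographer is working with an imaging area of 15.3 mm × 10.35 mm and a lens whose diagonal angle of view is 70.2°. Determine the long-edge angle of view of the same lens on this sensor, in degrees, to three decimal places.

Sensor diagonal = √(15.3² + 10.35²) = √341.2125 ≈ 18.4719 mm.
From the diagonal AOV: f = 18.4719 / (2·tan(35.1°)) = 18.4719 / 1.40562 ≈ 13.1415 mm.
Long-edge AOV = 2·arctan(15.3 / (2 × 13.1415)) = 2·arctan(0.58213) ≈ 60.4097°.

60.410°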